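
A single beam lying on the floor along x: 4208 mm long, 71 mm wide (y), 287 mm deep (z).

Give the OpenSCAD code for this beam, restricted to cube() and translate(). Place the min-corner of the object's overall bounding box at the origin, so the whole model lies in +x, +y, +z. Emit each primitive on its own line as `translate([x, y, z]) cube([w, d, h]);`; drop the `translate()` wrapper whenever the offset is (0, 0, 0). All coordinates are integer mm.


cube([4208, 71, 287]);


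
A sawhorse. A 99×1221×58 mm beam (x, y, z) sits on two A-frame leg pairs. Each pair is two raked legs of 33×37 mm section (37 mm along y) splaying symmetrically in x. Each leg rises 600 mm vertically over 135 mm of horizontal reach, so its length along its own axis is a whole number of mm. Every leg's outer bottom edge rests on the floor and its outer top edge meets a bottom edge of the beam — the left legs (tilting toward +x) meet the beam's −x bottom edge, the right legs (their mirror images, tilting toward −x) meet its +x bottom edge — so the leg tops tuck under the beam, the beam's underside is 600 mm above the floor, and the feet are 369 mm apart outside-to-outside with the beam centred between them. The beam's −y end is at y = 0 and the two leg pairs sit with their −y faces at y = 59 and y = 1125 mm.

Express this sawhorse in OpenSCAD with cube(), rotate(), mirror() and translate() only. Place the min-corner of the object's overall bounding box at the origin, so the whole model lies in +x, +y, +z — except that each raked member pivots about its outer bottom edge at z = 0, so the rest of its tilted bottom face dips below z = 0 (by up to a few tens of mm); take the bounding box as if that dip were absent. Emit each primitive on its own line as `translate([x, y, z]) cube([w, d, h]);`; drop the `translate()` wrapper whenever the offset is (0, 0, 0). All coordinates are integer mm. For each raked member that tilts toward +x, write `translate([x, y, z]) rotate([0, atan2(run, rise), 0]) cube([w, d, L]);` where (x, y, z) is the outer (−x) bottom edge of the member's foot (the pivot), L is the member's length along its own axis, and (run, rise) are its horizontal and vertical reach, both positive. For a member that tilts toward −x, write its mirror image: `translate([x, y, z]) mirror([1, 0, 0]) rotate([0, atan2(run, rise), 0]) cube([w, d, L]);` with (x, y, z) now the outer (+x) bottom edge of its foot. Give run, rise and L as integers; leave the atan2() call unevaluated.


translate([135, 0, 600]) cube([99, 1221, 58]);
translate([0, 59, 0]) rotate([0, atan2(135, 600), 0]) cube([33, 37, 615]);
translate([369, 59, 0]) mirror([1, 0, 0]) rotate([0, atan2(135, 600), 0]) cube([33, 37, 615]);
translate([0, 1125, 0]) rotate([0, atan2(135, 600), 0]) cube([33, 37, 615]);
translate([369, 1125, 0]) mirror([1, 0, 0]) rotate([0, atan2(135, 600), 0]) cube([33, 37, 615]);


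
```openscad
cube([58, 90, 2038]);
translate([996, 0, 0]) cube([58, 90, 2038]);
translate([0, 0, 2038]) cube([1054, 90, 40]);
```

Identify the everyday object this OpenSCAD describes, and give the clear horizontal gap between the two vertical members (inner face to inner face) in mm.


A door frame. The clear opening width is 938 mm.

Two 2038 mm tall posts with a header on top — a door frame. The left jamb is 58 mm wide at x = 0; the right jamb starts at x = 996. The clear opening is 996 − 58 = 938 mm.


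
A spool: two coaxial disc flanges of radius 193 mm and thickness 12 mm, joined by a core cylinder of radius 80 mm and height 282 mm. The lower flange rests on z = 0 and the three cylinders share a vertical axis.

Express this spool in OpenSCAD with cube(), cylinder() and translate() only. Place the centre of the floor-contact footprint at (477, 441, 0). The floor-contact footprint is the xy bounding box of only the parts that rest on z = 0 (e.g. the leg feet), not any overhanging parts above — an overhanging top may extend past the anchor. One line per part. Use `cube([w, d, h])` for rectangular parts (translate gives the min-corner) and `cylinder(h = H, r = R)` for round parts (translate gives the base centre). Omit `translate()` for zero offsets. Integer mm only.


translate([477, 441, 0]) cylinder(h = 12, r = 193);
translate([477, 441, 12]) cylinder(h = 282, r = 80);
translate([477, 441, 294]) cylinder(h = 12, r = 193);


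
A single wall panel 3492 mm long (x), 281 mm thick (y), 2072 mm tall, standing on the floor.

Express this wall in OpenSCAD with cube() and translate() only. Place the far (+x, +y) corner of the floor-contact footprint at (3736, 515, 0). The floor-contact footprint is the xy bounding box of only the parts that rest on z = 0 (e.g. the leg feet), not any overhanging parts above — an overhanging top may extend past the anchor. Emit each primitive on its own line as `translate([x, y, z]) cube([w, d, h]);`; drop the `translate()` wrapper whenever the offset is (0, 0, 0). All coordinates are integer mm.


translate([244, 234, 0]) cube([3492, 281, 2072]);


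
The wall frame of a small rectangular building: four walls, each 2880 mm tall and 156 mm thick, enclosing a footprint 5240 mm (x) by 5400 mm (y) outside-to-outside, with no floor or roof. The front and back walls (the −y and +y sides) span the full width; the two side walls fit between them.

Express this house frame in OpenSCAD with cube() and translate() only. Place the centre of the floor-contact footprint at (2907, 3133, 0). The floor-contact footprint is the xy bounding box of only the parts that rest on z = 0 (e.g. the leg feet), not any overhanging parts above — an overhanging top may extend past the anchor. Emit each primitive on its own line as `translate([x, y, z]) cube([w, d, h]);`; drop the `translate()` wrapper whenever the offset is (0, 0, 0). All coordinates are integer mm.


translate([287, 433, 0]) cube([5240, 156, 2880]);
translate([287, 5677, 0]) cube([5240, 156, 2880]);
translate([287, 589, 0]) cube([156, 5088, 2880]);
translate([5371, 589, 0]) cube([156, 5088, 2880]);


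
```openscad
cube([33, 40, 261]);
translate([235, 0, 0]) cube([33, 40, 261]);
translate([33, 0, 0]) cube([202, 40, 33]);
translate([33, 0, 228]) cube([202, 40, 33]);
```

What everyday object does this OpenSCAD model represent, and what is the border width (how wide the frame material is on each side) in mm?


A picture frame. The border width is 33 mm.

Four thin pieces enclosing a rectangular opening — a picture frame. The two full-height stiles are 261 mm tall; the top rail sits at z = 228 and is 33 mm tall, so the border above the opening is 261 − 228 = 33 mm, matching the stile x-width.


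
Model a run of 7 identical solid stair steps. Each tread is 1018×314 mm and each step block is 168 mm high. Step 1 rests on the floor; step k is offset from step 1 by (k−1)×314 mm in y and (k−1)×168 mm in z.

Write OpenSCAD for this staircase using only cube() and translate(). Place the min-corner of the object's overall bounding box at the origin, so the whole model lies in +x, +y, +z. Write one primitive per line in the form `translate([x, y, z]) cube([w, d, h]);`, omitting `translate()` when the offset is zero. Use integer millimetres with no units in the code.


cube([1018, 314, 168]);
translate([0, 314, 168]) cube([1018, 314, 168]);
translate([0, 628, 336]) cube([1018, 314, 168]);
translate([0, 942, 504]) cube([1018, 314, 168]);
translate([0, 1256, 672]) cube([1018, 314, 168]);
translate([0, 1570, 840]) cube([1018, 314, 168]);
translate([0, 1884, 1008]) cube([1018, 314, 168]);


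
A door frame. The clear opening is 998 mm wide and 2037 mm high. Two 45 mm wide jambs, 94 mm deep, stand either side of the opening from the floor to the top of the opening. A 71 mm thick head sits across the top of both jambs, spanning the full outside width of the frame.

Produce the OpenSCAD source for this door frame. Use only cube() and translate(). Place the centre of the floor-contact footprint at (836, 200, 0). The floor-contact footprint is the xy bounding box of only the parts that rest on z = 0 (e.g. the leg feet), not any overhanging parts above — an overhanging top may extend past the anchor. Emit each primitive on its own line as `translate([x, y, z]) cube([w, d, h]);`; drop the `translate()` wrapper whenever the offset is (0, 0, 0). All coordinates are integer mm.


translate([292, 153, 0]) cube([45, 94, 2037]);
translate([1335, 153, 0]) cube([45, 94, 2037]);
translate([292, 153, 2037]) cube([1088, 94, 71]);


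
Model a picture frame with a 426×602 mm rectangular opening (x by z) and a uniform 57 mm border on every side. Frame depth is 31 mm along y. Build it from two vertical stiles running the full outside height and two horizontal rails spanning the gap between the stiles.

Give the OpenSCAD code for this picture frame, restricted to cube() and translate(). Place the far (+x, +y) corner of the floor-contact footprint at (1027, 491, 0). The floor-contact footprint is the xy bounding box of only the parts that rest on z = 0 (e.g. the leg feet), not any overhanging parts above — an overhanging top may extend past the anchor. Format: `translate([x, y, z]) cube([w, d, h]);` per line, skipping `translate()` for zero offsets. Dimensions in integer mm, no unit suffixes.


translate([487, 460, 0]) cube([57, 31, 716]);
translate([970, 460, 0]) cube([57, 31, 716]);
translate([544, 460, 0]) cube([426, 31, 57]);
translate([544, 460, 659]) cube([426, 31, 57]);


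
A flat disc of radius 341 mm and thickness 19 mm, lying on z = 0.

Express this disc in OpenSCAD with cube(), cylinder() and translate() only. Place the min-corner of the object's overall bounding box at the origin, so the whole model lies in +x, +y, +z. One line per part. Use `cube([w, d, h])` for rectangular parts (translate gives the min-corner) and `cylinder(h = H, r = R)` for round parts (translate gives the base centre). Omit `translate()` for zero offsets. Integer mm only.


translate([341, 341, 0]) cylinder(h = 19, r = 341);


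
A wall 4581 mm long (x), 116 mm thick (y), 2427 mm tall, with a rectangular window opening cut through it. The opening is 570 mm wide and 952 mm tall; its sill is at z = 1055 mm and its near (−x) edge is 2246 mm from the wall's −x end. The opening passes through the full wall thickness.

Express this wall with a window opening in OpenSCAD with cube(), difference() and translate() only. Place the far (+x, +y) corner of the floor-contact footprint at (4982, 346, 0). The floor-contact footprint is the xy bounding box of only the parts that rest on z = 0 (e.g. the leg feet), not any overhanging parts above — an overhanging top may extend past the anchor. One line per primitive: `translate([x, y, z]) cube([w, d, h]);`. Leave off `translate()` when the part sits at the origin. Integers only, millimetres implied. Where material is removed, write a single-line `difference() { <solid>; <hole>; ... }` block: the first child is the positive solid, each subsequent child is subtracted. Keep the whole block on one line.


difference() { translate([401, 230, 0]) cube([4581, 116, 2427]); translate([2647, 230, 1055]) cube([570, 116, 952]); }


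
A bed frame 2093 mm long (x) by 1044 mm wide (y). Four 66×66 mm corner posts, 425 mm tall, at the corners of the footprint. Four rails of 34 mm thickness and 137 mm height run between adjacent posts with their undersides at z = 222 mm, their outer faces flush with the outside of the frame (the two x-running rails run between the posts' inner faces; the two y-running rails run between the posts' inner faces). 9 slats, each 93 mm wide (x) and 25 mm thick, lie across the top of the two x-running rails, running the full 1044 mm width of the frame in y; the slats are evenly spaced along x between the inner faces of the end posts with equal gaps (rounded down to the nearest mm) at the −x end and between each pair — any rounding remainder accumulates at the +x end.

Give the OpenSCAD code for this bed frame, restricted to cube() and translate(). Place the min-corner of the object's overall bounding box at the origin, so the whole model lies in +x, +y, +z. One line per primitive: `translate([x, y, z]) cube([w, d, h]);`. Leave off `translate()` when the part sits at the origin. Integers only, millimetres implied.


cube([66, 66, 425]);
translate([0, 978, 0]) cube([66, 66, 425]);
translate([2027, 0, 0]) cube([66, 66, 425]);
translate([2027, 978, 0]) cube([66, 66, 425]);
translate([66, 0, 222]) cube([1961, 34, 137]);
translate([66, 1010, 222]) cube([1961, 34, 137]);
translate([0, 66, 222]) cube([34, 912, 137]);
translate([2059, 66, 222]) cube([34, 912, 137]);
translate([178, 0, 359]) cube([93, 1044, 25]);
translate([383, 0, 359]) cube([93, 1044, 25]);
translate([588, 0, 359]) cube([93, 1044, 25]);
translate([793, 0, 359]) cube([93, 1044, 25]);
translate([998, 0, 359]) cube([93, 1044, 25]);
translate([1203, 0, 359]) cube([93, 1044, 25]);
translate([1408, 0, 359]) cube([93, 1044, 25]);
translate([1613, 0, 359]) cube([93, 1044, 25]);
translate([1818, 0, 359]) cube([93, 1044, 25]);


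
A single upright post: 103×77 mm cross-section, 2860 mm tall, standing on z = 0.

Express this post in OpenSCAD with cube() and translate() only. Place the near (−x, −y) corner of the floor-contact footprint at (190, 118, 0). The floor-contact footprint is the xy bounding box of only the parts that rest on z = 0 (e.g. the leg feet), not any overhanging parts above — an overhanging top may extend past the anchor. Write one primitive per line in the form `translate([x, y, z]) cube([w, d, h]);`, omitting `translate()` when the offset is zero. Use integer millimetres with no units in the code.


translate([190, 118, 0]) cube([103, 77, 2860]);


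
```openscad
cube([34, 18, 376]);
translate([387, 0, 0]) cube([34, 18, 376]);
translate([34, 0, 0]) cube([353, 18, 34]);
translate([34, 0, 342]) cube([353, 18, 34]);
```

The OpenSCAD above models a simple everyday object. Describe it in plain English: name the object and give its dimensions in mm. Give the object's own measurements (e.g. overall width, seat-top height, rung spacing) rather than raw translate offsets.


A rectangular picture frame lying in the x–z plane (depth along y). The opening is 353 mm wide (x) by 308 mm tall (z), surrounded by a border 34 mm wide on all four sides. The frame is 18 mm deep and is made of two full-height vertical stiles with two horizontal rails fitted between them.


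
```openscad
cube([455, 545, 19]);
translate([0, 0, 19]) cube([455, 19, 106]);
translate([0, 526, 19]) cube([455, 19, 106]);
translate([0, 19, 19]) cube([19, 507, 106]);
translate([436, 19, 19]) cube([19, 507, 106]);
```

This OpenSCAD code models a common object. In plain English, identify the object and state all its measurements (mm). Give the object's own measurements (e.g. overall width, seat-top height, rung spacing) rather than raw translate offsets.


An open-topped rectangular box: outside dimensions 455×545×125 mm, with a uniform wall and base thickness of 19 mm. The base is a full 455×545 slab on the floor; four walls sit on top of the base. The front and back walls (the −y and +y sides) span the full width; the two side walls fit between them.


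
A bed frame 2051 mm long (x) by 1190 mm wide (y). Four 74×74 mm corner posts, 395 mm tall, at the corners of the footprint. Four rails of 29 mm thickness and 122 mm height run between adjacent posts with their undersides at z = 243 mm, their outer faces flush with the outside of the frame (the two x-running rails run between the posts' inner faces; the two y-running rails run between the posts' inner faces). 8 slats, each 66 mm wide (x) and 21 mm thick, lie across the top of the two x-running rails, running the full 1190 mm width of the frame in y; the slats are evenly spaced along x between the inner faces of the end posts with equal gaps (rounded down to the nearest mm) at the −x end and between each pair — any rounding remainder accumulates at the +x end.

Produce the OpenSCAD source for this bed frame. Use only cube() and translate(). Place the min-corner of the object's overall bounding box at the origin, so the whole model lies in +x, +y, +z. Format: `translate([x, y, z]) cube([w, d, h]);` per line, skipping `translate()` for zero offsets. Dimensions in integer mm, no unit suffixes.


cube([74, 74, 395]);
translate([0, 1116, 0]) cube([74, 74, 395]);
translate([1977, 0, 0]) cube([74, 74, 395]);
translate([1977, 1116, 0]) cube([74, 74, 395]);
translate([74, 0, 243]) cube([1903, 29, 122]);
translate([74, 1161, 243]) cube([1903, 29, 122]);
translate([0, 74, 243]) cube([29, 1042, 122]);
translate([2022, 74, 243]) cube([29, 1042, 122]);
translate([226, 0, 365]) cube([66, 1190, 21]);
translate([444, 0, 365]) cube([66, 1190, 21]);
translate([662, 0, 365]) cube([66, 1190, 21]);
translate([880, 0, 365]) cube([66, 1190, 21]);
translate([1098, 0, 365]) cube([66, 1190, 21]);
translate([1316, 0, 365]) cube([66, 1190, 21]);
translate([1534, 0, 365]) cube([66, 1190, 21]);
translate([1752, 0, 365]) cube([66, 1190, 21]);


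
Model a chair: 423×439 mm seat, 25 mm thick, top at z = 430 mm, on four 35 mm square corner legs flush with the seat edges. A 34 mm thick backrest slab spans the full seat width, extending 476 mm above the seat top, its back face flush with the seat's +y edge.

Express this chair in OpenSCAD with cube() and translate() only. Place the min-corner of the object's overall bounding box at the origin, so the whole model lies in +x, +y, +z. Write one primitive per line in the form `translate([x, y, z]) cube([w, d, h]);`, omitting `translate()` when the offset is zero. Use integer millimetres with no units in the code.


translate([0, 0, 405]) cube([423, 439, 25]);
cube([35, 35, 405]);
translate([388, 0, 0]) cube([35, 35, 405]);
translate([0, 404, 0]) cube([35, 35, 405]);
translate([388, 404, 0]) cube([35, 35, 405]);
translate([0, 405, 430]) cube([423, 34, 476]);


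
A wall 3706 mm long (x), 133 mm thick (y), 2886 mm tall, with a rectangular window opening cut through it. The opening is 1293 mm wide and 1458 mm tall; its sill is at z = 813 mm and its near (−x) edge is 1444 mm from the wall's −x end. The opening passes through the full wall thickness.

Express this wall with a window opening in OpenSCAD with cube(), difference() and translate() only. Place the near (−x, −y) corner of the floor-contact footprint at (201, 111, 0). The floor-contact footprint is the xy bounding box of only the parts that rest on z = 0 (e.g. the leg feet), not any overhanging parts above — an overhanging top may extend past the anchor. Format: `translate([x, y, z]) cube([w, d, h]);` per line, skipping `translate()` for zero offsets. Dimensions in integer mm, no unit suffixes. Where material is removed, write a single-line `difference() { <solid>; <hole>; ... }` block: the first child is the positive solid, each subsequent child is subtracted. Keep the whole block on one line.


difference() { translate([201, 111, 0]) cube([3706, 133, 2886]); translate([1645, 111, 813]) cube([1293, 133, 1458]); }


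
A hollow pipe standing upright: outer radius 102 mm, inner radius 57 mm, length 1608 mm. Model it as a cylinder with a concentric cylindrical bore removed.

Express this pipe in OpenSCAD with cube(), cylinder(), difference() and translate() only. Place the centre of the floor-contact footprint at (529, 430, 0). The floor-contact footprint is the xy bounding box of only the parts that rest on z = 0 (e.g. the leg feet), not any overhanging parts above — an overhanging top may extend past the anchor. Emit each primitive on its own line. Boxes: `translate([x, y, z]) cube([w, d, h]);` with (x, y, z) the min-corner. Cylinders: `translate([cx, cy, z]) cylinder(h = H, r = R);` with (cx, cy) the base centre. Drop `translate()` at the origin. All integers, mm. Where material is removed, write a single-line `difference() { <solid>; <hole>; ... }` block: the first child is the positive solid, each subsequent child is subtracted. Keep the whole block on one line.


difference() { translate([529, 430, 0]) cylinder(h = 1608, r = 102); translate([529, 430, 0]) cylinder(h = 1608, r = 57); }


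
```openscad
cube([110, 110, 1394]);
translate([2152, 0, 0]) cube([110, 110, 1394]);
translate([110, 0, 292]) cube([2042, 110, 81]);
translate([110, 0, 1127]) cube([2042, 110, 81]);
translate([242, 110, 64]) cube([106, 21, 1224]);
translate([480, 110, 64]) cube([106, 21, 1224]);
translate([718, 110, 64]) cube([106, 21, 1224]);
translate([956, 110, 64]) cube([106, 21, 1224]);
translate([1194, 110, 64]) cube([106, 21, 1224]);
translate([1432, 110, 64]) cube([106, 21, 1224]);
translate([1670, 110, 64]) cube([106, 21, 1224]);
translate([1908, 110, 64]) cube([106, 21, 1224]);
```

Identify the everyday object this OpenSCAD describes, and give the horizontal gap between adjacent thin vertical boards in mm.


A fence section. The picket gap is 132 mm.

Two posts, two rails, 8 pickets — a fence section. Span 2042 mm holds 8 pickets of 106 mm with 9 equal gaps: ⌊(2042 − 8·106) / 9⌋ = 132 mm.


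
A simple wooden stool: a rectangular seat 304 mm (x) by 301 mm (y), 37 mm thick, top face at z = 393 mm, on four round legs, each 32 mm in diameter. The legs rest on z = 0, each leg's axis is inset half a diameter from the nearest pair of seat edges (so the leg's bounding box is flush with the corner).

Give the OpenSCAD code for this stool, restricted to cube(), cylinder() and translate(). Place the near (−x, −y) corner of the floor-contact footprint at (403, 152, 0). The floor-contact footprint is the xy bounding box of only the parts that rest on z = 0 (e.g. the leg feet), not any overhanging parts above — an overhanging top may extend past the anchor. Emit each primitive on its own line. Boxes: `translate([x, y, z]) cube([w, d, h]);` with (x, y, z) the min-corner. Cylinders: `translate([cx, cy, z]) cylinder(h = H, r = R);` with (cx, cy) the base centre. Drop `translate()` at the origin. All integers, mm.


translate([403, 152, 356]) cube([304, 301, 37]);
translate([419, 168, 0]) cylinder(h = 356, r = 16);
translate([691, 168, 0]) cylinder(h = 356, r = 16);
translate([419, 437, 0]) cylinder(h = 356, r = 16);
translate([691, 437, 0]) cylinder(h = 356, r = 16);


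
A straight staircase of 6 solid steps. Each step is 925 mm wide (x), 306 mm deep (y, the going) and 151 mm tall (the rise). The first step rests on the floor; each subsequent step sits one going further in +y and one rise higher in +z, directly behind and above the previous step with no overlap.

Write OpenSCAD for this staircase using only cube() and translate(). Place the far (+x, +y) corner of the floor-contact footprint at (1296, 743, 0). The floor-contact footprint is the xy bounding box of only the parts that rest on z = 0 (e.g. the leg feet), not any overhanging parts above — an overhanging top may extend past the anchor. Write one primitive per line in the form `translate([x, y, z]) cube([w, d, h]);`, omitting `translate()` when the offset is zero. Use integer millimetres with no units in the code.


translate([371, 437, 0]) cube([925, 306, 151]);
translate([371, 743, 151]) cube([925, 306, 151]);
translate([371, 1049, 302]) cube([925, 306, 151]);
translate([371, 1355, 453]) cube([925, 306, 151]);
translate([371, 1661, 604]) cube([925, 306, 151]);
translate([371, 1967, 755]) cube([925, 306, 151]);


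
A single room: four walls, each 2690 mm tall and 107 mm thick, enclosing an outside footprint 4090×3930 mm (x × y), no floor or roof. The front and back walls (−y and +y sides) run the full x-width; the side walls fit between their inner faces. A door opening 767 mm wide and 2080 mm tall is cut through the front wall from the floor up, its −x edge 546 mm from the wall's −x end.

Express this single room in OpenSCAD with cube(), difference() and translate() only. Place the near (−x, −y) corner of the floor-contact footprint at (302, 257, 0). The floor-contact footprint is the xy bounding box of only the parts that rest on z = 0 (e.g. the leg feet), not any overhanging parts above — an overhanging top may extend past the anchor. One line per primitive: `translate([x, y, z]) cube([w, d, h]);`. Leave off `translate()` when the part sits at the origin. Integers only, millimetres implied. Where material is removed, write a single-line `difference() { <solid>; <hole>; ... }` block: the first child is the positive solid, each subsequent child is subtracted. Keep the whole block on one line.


difference() { translate([302, 257, 0]) cube([4090, 107, 2690]); translate([848, 257, 0]) cube([767, 107, 2080]); }
translate([302, 4080, 0]) cube([4090, 107, 2690]);
translate([302, 364, 0]) cube([107, 3716, 2690]);
translate([4285, 364, 0]) cube([107, 3716, 2690]);


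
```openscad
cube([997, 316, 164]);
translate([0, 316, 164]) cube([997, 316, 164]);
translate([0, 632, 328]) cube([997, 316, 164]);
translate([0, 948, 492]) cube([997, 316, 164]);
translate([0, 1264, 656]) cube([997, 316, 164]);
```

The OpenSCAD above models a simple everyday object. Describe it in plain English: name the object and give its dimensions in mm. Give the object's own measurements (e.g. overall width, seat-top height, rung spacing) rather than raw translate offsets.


A straight staircase of 5 solid steps. Each step is 997 mm wide (x), 316 mm deep (y, the going) and 164 mm tall (the rise). The first step rests on the floor; each subsequent step sits one going further in +y and one rise higher in +z, directly behind and above the previous step with no overlap.


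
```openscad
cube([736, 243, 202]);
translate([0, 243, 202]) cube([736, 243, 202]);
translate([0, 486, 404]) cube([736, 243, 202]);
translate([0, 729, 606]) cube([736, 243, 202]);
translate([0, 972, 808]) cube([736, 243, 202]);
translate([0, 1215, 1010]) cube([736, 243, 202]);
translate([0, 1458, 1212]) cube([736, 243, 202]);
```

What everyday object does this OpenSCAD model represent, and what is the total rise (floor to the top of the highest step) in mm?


A staircase. The total rise is 1414 mm.

7 identical blocks, each offset up and back from the previous — a staircase. Each step is 202 mm tall and there are 7 of them, so the total rise is 7 × 202 = 1414 mm.


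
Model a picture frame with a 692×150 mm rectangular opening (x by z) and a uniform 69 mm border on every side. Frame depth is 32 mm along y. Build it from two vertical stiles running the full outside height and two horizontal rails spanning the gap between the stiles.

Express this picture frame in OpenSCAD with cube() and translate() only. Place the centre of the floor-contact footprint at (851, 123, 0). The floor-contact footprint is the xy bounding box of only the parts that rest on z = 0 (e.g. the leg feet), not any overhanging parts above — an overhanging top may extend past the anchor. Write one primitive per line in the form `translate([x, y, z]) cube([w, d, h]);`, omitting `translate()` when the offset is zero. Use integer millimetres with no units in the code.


translate([436, 107, 0]) cube([69, 32, 288]);
translate([1197, 107, 0]) cube([69, 32, 288]);
translate([505, 107, 0]) cube([692, 32, 69]);
translate([505, 107, 219]) cube([692, 32, 69]);


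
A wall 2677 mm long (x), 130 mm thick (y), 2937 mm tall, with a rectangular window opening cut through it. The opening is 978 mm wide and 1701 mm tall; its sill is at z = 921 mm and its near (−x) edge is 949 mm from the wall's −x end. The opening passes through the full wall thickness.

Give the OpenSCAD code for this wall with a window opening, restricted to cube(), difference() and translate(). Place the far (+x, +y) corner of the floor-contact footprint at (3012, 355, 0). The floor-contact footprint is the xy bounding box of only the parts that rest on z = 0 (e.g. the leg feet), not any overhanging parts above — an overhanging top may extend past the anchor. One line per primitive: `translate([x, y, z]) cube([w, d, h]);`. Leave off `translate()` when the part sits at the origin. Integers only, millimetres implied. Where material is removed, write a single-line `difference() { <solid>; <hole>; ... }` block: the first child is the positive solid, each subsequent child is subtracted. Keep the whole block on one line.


difference() { translate([335, 225, 0]) cube([2677, 130, 2937]); translate([1284, 225, 921]) cube([978, 130, 1701]); }


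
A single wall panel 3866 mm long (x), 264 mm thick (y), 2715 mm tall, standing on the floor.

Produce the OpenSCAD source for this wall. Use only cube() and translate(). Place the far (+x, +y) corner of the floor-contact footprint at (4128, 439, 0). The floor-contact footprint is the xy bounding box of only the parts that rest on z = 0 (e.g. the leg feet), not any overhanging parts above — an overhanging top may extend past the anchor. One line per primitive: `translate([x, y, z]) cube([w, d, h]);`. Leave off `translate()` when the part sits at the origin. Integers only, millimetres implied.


translate([262, 175, 0]) cube([3866, 264, 2715]);


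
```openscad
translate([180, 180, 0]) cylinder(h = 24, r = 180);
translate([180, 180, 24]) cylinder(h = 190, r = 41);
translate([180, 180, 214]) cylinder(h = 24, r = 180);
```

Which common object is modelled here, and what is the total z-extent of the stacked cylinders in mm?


A spool. The overall height is 238 mm.

Three coaxial cylinders, large–small–large — a spool. Two 24 mm flanges and a 190 mm core give 24 + 190 + 24 = 238 mm.


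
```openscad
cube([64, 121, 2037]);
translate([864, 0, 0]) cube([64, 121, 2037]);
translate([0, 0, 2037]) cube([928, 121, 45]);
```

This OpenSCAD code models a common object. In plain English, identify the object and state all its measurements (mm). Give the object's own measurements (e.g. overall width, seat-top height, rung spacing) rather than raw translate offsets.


A door frame. The clear opening is 800 mm wide and 2037 mm high. Two 64 mm wide jambs, 121 mm deep, stand either side of the opening from the floor to the top of the opening. A 45 mm thick head sits across the top of both jambs, spanning the full outside width of the frame.


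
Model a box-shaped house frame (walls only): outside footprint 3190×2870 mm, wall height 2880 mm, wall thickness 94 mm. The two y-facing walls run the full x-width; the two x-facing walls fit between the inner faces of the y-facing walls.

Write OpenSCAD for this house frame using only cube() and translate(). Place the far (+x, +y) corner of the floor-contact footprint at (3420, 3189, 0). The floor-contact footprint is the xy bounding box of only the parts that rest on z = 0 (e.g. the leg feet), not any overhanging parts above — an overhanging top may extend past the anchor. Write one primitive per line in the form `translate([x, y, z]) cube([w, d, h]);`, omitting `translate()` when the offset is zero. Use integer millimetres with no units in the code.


translate([230, 319, 0]) cube([3190, 94, 2880]);
translate([230, 3095, 0]) cube([3190, 94, 2880]);
translate([230, 413, 0]) cube([94, 2682, 2880]);
translate([3326, 413, 0]) cube([94, 2682, 2880]);


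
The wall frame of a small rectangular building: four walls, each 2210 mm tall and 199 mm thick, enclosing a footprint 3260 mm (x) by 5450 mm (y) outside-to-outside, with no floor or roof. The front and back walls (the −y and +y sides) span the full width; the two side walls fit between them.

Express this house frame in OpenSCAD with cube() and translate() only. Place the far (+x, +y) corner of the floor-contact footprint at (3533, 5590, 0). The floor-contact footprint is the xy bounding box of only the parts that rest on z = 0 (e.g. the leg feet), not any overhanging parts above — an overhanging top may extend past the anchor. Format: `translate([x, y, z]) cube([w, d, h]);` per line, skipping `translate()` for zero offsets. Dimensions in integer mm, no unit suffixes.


translate([273, 140, 0]) cube([3260, 199, 2210]);
translate([273, 5391, 0]) cube([3260, 199, 2210]);
translate([273, 339, 0]) cube([199, 5052, 2210]);
translate([3334, 339, 0]) cube([199, 5052, 2210]);


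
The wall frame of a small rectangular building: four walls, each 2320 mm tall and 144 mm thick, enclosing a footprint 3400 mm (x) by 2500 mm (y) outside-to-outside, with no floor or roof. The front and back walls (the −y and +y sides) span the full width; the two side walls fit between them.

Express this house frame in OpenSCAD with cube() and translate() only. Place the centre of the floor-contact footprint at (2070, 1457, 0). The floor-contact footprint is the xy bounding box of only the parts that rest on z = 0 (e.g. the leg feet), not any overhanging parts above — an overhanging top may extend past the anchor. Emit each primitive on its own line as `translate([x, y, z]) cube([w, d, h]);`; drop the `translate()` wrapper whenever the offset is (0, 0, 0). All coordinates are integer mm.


translate([370, 207, 0]) cube([3400, 144, 2320]);
translate([370, 2563, 0]) cube([3400, 144, 2320]);
translate([370, 351, 0]) cube([144, 2212, 2320]);
translate([3626, 351, 0]) cube([144, 2212, 2320]);


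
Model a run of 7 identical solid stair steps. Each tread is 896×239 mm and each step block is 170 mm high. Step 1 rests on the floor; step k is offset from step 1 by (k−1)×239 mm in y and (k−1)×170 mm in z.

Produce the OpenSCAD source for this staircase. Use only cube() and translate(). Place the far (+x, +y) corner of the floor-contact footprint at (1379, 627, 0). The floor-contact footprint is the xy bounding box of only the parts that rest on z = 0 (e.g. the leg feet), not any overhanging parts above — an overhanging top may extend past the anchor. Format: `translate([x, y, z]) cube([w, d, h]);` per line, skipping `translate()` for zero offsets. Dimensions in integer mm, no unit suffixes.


translate([483, 388, 0]) cube([896, 239, 170]);
translate([483, 627, 170]) cube([896, 239, 170]);
translate([483, 866, 340]) cube([896, 239, 170]);
translate([483, 1105, 510]) cube([896, 239, 170]);
translate([483, 1344, 680]) cube([896, 239, 170]);
translate([483, 1583, 850]) cube([896, 239, 170]);
translate([483, 1822, 1020]) cube([896, 239, 170]);


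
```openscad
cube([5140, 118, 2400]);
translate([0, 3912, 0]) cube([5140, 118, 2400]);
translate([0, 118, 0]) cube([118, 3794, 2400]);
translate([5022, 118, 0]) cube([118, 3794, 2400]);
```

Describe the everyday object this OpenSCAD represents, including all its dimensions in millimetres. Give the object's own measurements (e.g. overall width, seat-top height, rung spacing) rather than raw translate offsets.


The wall frame of a small rectangular building: four walls, each 2400 mm tall and 118 mm thick, enclosing a footprint 5140 mm (x) by 4030 mm (y) outside-to-outside, with no floor or roof. The front and back walls (the −y and +y sides) span the full width; the two side walls fit between them.


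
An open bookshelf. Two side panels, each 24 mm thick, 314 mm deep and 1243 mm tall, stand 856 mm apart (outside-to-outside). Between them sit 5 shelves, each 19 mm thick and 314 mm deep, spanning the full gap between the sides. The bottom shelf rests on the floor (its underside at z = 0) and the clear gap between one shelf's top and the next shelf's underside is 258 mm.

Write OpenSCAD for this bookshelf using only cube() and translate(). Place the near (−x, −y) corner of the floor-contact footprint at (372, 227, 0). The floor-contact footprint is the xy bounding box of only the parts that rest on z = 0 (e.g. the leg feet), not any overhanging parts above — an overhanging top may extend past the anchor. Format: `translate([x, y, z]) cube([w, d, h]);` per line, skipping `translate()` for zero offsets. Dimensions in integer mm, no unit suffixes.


translate([372, 227, 0]) cube([24, 314, 1243]);
translate([1204, 227, 0]) cube([24, 314, 1243]);
translate([396, 227, 0]) cube([808, 314, 19]);
translate([396, 227, 277]) cube([808, 314, 19]);
translate([396, 227, 554]) cube([808, 314, 19]);
translate([396, 227, 831]) cube([808, 314, 19]);
translate([396, 227, 1108]) cube([808, 314, 19]);


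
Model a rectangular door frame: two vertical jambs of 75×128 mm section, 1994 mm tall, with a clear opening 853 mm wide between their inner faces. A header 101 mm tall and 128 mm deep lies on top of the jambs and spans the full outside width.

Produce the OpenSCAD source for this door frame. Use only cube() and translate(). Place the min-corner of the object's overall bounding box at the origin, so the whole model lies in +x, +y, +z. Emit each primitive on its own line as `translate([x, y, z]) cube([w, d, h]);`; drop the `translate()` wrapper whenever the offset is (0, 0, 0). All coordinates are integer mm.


cube([75, 128, 1994]);
translate([928, 0, 0]) cube([75, 128, 1994]);
translate([0, 0, 1994]) cube([1003, 128, 101]);


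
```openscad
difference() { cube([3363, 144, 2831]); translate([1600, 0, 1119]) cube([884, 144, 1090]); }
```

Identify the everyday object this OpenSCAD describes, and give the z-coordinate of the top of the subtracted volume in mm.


A wall with a window opening. The window head height is 2209 mm.

A wall with a rectangular opening subtracted — a window. Sill at z = 1119, opening 1090 mm tall, so the head is at 1119 + 1090 = 2209 mm.


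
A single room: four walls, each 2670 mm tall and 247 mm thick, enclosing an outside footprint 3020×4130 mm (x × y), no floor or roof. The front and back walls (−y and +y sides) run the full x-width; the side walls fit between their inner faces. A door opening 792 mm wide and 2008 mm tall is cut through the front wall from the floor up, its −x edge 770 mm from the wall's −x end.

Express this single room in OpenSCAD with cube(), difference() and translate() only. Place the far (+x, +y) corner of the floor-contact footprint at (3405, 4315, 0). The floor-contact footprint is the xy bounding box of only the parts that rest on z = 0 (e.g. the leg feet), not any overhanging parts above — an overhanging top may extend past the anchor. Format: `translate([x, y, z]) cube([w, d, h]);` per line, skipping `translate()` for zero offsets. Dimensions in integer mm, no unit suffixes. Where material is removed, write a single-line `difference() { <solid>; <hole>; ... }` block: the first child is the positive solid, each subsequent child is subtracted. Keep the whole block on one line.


difference() { translate([385, 185, 0]) cube([3020, 247, 2670]); translate([1155, 185, 0]) cube([792, 247, 2008]); }
translate([385, 4068, 0]) cube([3020, 247, 2670]);
translate([385, 432, 0]) cube([247, 3636, 2670]);
translate([3158, 432, 0]) cube([247, 3636, 2670]);


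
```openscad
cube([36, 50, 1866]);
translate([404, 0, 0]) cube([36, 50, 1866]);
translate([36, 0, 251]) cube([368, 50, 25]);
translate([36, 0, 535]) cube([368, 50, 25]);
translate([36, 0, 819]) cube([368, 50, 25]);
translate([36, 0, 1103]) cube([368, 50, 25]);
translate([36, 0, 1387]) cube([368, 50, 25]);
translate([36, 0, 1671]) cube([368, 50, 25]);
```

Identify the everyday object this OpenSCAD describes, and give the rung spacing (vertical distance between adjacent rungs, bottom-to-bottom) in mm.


A ladder. The rung spacing is 284 mm.

Two tall 36×50 posts with 6 short bars between them — a ladder. Adjacent rungs sit at z = 251 and z = 535, so the spacing is 535 − 251 = 284 mm.


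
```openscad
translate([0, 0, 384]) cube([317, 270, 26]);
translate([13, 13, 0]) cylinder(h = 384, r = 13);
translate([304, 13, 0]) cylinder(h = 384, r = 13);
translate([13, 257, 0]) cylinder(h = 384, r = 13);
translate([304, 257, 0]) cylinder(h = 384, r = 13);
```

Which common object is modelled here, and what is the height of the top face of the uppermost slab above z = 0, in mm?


A stool. The seat height is 410 mm.

A 317×270×26 slab at z = 384 on four corner cylinders — a stool. The seat top is 384 + 26 = 410 mm.


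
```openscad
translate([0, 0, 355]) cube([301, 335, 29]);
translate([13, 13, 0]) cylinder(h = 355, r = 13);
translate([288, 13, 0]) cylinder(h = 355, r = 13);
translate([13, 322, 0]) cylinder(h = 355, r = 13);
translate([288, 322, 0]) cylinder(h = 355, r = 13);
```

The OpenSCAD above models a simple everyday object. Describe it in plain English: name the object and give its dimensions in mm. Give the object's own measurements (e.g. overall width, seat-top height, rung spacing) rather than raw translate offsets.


A four-legged stool. The seat is a 301×335×29 mm slab whose top surface is at z = 384 mm; four round legs, each 26 mm in diameter, run from the floor (z = 0) to the underside of the seat, each leg's axis is inset half a diameter from the nearest pair of seat edges (so the leg's bounding box is flush with the corner).
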